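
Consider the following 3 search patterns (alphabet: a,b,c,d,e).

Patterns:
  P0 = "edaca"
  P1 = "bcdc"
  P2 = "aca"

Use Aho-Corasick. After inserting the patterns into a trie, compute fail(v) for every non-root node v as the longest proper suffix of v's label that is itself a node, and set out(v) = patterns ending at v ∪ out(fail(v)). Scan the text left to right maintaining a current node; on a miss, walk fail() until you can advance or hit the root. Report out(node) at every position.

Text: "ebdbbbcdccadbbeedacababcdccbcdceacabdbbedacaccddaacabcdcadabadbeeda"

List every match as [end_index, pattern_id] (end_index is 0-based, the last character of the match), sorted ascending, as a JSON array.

Build automaton:
Trie (insert patterns):
  0='ε' goto a→10 b→6 e→1
  1='e' goto d→2
  2='ed' goto a→3
  3='eda' goto c→4
  4='edac' goto a→5
  5='edaca' goto ·  ←P0
  6='b' goto c→7
  7='bc' goto d→8
  8='bcd' goto c→9
  9='bcdc' goto ·  ←P1
  10='a' goto c→11
  11='ac' goto a→12
  12='aca' goto ·  ←P2

BFS fail/out derivation:
  n1('e'): parent n0 fail=0; on 'e' 0 → fail=0;  out ∅∪∅=∅
  n6('b'): parent n0 fail=0; on 'b' 0 → fail=0;  out ∅∪∅=∅
  n10('a'): parent n0 fail=0; on 'a' 0 → fail=0;  out ∅∪∅=∅
  n2('ed'): parent n1 fail=0; on 'd' 0 → fail=0;  out ∅∪∅=∅
  n7('bc'): parent n6 fail=0; on 'c' 0 → fail=0;  out ∅∪∅=∅
  n11('ac'): parent n10 fail=0; on 'c' 0 → fail=0;  out ∅∪∅=∅
  n3('eda'): parent n2 fail=0; on 'a' 0 → fail=10;  out ∅∪∅=∅
  n8('bcd'): parent n7 fail=0; on 'd' 0 → fail=0;  out ∅∪∅=∅
  n12('aca'): parent n11 fail=0; on 'a' 0 → fail=10;  out {2}∪∅={2}
  n4('edac'): parent n3 fail=10; on 'c' 10 → fail=11;  out ∅∪∅=∅
  n9('bcdc'): parent n8 fail=0; on 'c' 0 → fail=0;  out {1}∪∅={1}
  n5('edaca'): parent n4 fail=11; on 'a' 11 → fail=12;  out {0}∪{2}={0,2}

Run:
pos 0 'e': at 1
pos 1 'b': at 6 (via fail)
pos 2 'd': at 0 (via fail)
pos 3 'b': at 6
pos 4 'b': at 6 (via fail)
pos 5 'b': at 6 (via fail)
pos 6 'c': at 7
pos 7 'd': at 8
pos 8 'c': at 9  ** P1@[5:8]
pos 9 'c': at 0 (via fail)
pos 10 'a': at 10
pos 11 'd': at 0 (via fail)
pos 12 'b': at 6
pos 13 'b': at 6 (via fail)
pos 14 'e': at 1 (via fail)
pos 15 'e': at 1 (via fail)
pos 16 'd': at 2
pos 17 'a': at 3
pos 18 'c': at 4
pos 19 'a': at 5  ** P0@[15:19],P2@[17:19]
pos 20 'b': at 6 (via fail)
pos 21 'a': at 10 (via fail)
pos 22 'b': at 6 (via fail)
pos 23 'c': at 7
pos 24 'd': at 8
pos 25 'c': at 9  ** P1@[22:25]
pos 26 'c': at 0 (via fail)
pos 27 'b': at 6
pos 28 'c': at 7
pos 29 'd': at 8
pos 30 'c': at 9  ** P1@[27:30]
pos 31 'e': at 1 (via fail)
pos 32 'a': at 10 (via fail)
pos 33 'c': at 11
pos 34 'a': at 12  ** P2@[32:34]
pos 35 'b': at 6 (via fail)
pos 36 'd': at 0 (via fail)
pos 37 'b': at 6
pos 38 'b': at 6 (via fail)
pos 39 'e': at 1 (via fail)
pos 40 'd': at 2
pos 41 'a': at 3
pos 42 'c': at 4
pos 43 'a': at 5  ** P0@[39:43],P2@[41:43]
pos 44 'c': at 11 (via fail)
pos 45 'c': at 0 (via fail)
pos 46 'd': at 0
pos 47 'd': at 0
pos 48 'a': at 10
pos 49 'a': at 10 (via fail)
pos 50 'c': at 11
pos 51 'a': at 12  ** P2@[49:51]
pos 52 'b': at 6 (via fail)
pos 53 'c': at 7
pos 54 'd': at 8
pos 55 'c': at 9  ** P1@[52:55]
pos 56 'a': at 10 (via fail)
pos 57 'd': at 0 (via fail)
pos 58 'a': at 10
pos 59 'b': at 6 (via fail)
pos 60 'a': at 10 (via fail)
pos 61 'd': at 0 (via fail)
pos 62 'b': at 6
pos 63 'e': at 1 (via fail)
pos 64 'e': at 1 (via fail)
pos 65 'd': at 2
pos 66 'a': at 3

All matches (sorted): [[8,1],[19,0],[19,2],[25,1],[30,1],[34,2],[43,0],[43,2],[51,2],[55,1]]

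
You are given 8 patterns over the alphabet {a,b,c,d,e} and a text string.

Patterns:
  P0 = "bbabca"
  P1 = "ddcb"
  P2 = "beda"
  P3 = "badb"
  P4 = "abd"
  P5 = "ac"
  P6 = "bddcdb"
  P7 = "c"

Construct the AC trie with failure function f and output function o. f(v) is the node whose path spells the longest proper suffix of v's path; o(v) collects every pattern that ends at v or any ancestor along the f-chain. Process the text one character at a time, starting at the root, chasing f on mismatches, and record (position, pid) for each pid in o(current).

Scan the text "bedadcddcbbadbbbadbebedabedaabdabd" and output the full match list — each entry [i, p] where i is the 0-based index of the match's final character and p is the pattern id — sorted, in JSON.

Build:
Trie (insert patterns):
  n0 'ε': a→17 b→1 c→26 d→7
  n1 'b': a→14 b→2 d→21 e→11
  n2 'bb': a→3
  n3 'bba': b→4
  n4 'bbab': c→5
  n5 'bbabc': a→6
  n6 'bbabca': ·  ←P0
  n7 'd': d→8
  n8 'dd': c→9
  n9 'ddc': b→10
  n10 'ddcb': ·  ←P1
  n11 'be': d→12
  n12 'bed': a→13
  n13 'beda': ·  ←P2
  n14 'ba': d→15
  n15 'bad': b→16
  n16 'badb': ·  ←P3
  n17 'a': b→18 c→20
  n18 'ab': d→19
  n19 'abd': ·  ←P4
  n20 'ac': ·  ←P5
  n21 'bd': d→22
  n22 'bdd': c→23
  n23 'bddc': d→24
  n24 'bddcd': b→25
  n25 'bddcdb': ·  ←P6
  n26 'c': ·  ←P7

Failure links (BFS by depth):
  n1('b'): parent n0 fail=0; on 'b' 0 → fail=0;  out ∅∪∅=∅
  n7('d'): parent n0 fail=0; on 'd' 0 → fail=0;  out ∅∪∅=∅
  n17('a'): parent n0 fail=0; on 'a' 0 → fail=0;  out ∅∪∅=∅
  n26('c'): parent n0 fail=0; on 'c' 0 → fail=0;  out {7}∪∅={7}
  n2('bb'): parent n1 fail=0; on 'b' 0 → fail=1;  out ∅∪∅=∅
  n8('dd'): parent n7 fail=0; on 'd' 0 → fail=7;  out ∅∪∅=∅
  n11('be'): parent n1 fail=0; on 'e' 0 → fail=0;  out ∅∪∅=∅
  n14('ba'): parent n1 fail=0; on 'a' 0 → fail=17;  out ∅∪∅=∅
  n18('ab'): parent n17 fail=0; on 'b' 0 → fail=1;  out ∅∪∅=∅
  n20('ac'): parent n17 fail=0; on 'c' 0 → fail=26;  out {5}∪{7}={5,7}
  n21('bd'): parent n1 fail=0; on 'd' 0 → fail=7;  out ∅∪∅=∅
  n3('bba'): parent n2 fail=1; on 'a' 1 → fail=14;  out ∅∪∅=∅
  n9('ddc'): parent n8 fail=7; on 'c' 7→0 → fail=26;  out ∅∪{7}={7}
  n12('bed'): parent n11 fail=0; on 'd' 0 → fail=7;  out ∅∪∅=∅
  n15('bad'): parent n14 fail=17; on 'd' 17→0 → fail=7;  out ∅∪∅=∅
  n19('abd'): parent n18 fail=1; on 'd' 1 → fail=21;  out {4}∪∅={4}
  n22('bdd'): parent n21 fail=7; on 'd' 7 → fail=8;  out ∅∪∅=∅
  n4('bbab'): parent n3 fail=14; on 'b' 14→17 → fail=18;  out ∅∪∅=∅
  n10('ddcb'): parent n9 fail=26; on 'b' 26→0 → fail=1;  out {1}∪∅={1}
  n13('beda'): parent n12 fail=7; on 'a' 7→0 → fail=17;  out {2}∪∅={2}
  n16('badb'): parent n15 fail=7; on 'b' 7→0 → fail=1;  out {3}∪∅={3}
  n23('bddc'): parent n22 fail=8; on 'c' 8 → fail=9;  out ∅∪{7}={7}
  n5('bbabc'): parent n4 fail=18; on 'c' 18→1→0 → fail=26;  out ∅∪{7}={7}
  n24('bddcd'): parent n23 fail=9; on 'd' 9→26→0 → fail=7;  out ∅∪∅=∅
  n6('bbabca'): parent n5 fail=26; on 'a' 26→0 → fail=17;  out {0}∪∅={0}
  n25('bddcdb'): parent n24 fail=7; on 'b' 7→0 → fail=1;  out {6}∪∅={6}

Run:
[0] read 'b'  n0⇒n1
[1] read 'e'  n1⇒n11
[2] read 'd'  n11⇒n12
[3] read 'a'  n12⇒n13  ** P2@[0:3]
[4] read 'd'  n13⇒n7 ·f
[5] read 'c'  n7⇒n26 ·f  ** P7@[5:5]
[6] read 'd'  n26⇒n7 ·f
[7] read 'd'  n7⇒n8
[8] read 'c'  n8⇒n9  ** P7@[8:8]
[9] read 'b'  n9⇒n10  ** P1@[6:9]
[10] read 'b'  n10⇒n2 ·f
[11] read 'a'  n2⇒n3
[12] read 'd'  n3⇒n15 ·f
[13] read 'b'  n15⇒n16  ** P3@[10:13]
[14] read 'b'  n16⇒n2 ·f
[15] read 'b'  n2⇒n2 ·f
[16] read 'a'  n2⇒n3
[17] read 'd'  n3⇒n15 ·f
[18] read 'b'  n15⇒n16  ** P3@[15:18]
[19] read 'e'  n16⇒n11 ·f
[20] read 'b'  n11⇒n1 ·f
[21] read 'e'  n1⇒n11
[22] read 'd'  n11⇒n12
[23] read 'a'  n12⇒n13  ** P2@[20:23]
[24] read 'b'  n13⇒n18 ·f
[25] read 'e'  n18⇒n11 ·f
[26] read 'd'  n11⇒n12
[27] read 'a'  n12⇒n13  ** P2@[24:27]
[28] read 'a'  n13⇒n17 ·f
[29] read 'b'  n17⇒n18
[30] read 'd'  n18⇒n19  ** P4@[28:30]
[31] read 'a'  n19⇒n17 ·f
[32] read 'b'  n17⇒n18
[33] read 'd'  n18⇒n19  ** P4@[31:33]

Result: [[3,2],[5,7],[8,7],[9,1],[13,3],[18,3],[23,2],[27,2],[30,4],[33,4]]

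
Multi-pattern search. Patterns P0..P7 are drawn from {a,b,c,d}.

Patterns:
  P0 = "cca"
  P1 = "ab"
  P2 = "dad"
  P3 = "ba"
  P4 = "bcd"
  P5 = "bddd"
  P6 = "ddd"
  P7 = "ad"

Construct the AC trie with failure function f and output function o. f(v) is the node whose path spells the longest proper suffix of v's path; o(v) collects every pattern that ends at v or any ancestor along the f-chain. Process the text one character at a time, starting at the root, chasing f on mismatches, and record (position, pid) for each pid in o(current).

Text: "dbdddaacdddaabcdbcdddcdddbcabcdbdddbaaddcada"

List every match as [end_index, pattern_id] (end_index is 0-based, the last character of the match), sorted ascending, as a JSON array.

Build automaton:
Trie nodes:
  n0 'ε': a→4 b→9 c→1 d→6
  n1 'c': c→2
  n2 'cc': a→3
  n3 'cca': ·  [P0 ends]
  n4 'a': b→5 d→18
  n5 'ab': ·  [P1 ends]
  n6 'd': a→7 d→16
  n7 'da': d→8
  n8 'dad': ·  [P2 ends]
  n9 'b': a→10 c→11 d→13
  n10 'ba': ·  [P3 ends]
  n11 'bc': d→12
  n12 'bcd': ·  [P4 ends]
  n13 'bd': d→14
  n14 'bdd': d→15
  n15 'bddd': ·  [P5 ends]
  n16 'dd': d→17
  n17 'ddd': ·  [P6 ends]
  n18 'ad': ·  [P7 ends]

Failure links (BFS by depth):
  fail(1) 'c': from fail(0)=0 chase 'c': 0 ⇒ 0;  out=∅∪out(0)=∅
  fail(4) 'a': from fail(0)=0 chase 'a': 0 ⇒ 0;  out=∅∪out(0)=∅
  fail(6) 'd': from fail(0)=0 chase 'd': 0 ⇒ 0;  out=∅∪out(0)=∅
  fail(9) 'b': from fail(0)=0 chase 'b': 0 ⇒ 0;  out=∅∪out(0)=∅
  fail(2) 'cc': from fail(1)=0 chase 'c': 0 ⇒ 1;  out=∅∪out(1)=∅
  fail(5) 'ab': from fail(4)=0 chase 'b': 0 ⇒ 9;  out={1}∪out(9)={1}
  fail(7) 'da': from fail(6)=0 chase 'a': 0 ⇒ 4;  out=∅∪out(4)=∅
  fail(10) 'ba': from fail(9)=0 chase 'a': 0 ⇒ 4;  out={3}∪out(4)={3}
  fail(11) 'bc': from fail(9)=0 chase 'c': 0 ⇒ 1;  out=∅∪out(1)=∅
  fail(13) 'bd': from fail(9)=0 chase 'd': 0 ⇒ 6;  out=∅∪out(6)=∅
  fail(16) 'dd': from fail(6)=0 chase 'd': 0 ⇒ 6;  out=∅∪out(6)=∅
  fail(18) 'ad': from fail(4)=0 chase 'd': 0 ⇒ 6;  out={7}∪out(6)={7}
  fail(3) 'cca': from fail(2)=1 chase 'a': 1→0 ⇒ 4;  out={0}∪out(4)={0}
  fail(8) 'dad': from fail(7)=4 chase 'd': 4 ⇒ 18;  out={2}∪out(18)={2,7}
  fail(12) 'bcd': from fail(11)=1 chase 'd': 1→0 ⇒ 6;  out={4}∪out(6)={4}
  fail(14) 'bdd': from fail(13)=6 chase 'd': 6 ⇒ 16;  out=∅∪out(16)=∅
  fail(17) 'ddd': from fail(16)=6 chase 'd': 6 ⇒ 16;  out={6}∪out(16)={6}
  fail(15) 'bddd': from fail(14)=16 chase 'd': 16 ⇒ 17;  out={5}∪out(17)={5,6}

Scan:
pos 0 'd': at 6
pos 1 'b': at 9 (fail-walked)
pos 2 'd': at 13
pos 3 'd': at 14
pos 4 'd': at 15  ** P5@[1:4],P6@[2:4]
pos 5 'a': at 7 (fail-walked)
pos 6 'a': at 4 (fail-walked)
pos 7 'c': at 1 (fail-walked)
pos 8 'd': at 6 (fail-walked)
pos 9 'd': at 16
pos 10 'd': at 17  ** P6@[8:10]
pos 11 'a': at 7 (fail-walked)
pos 12 'a': at 4 (fail-walked)
pos 13 'b': at 5  ** P1@[12:13]
pos 14 'c': at 11 (fail-walked)
pos 15 'd': at 12  ** P4@[13:15]
pos 16 'b': at 9 (fail-walked)
pos 17 'c': at 11
pos 18 'd': at 12  ** P4@[16:18]
pos 19 'd': at 16 (fail-walked)
pos 20 'd': at 17  ** P6@[18:20]
pos 21 'c': at 1 (fail-walked)
pos 22 'd': at 6 (fail-walked)
pos 23 'd': at 16
pos 24 'd': at 17  ** P6@[22:24]
pos 25 'b': at 9 (fail-walked)
pos 26 'c': at 11
pos 27 'a': at 4 (fail-walked)
pos 28 'b': at 5  ** P1@[27:28]
pos 29 'c': at 11 (fail-walked)
pos 30 'd': at 12  ** P4@[28:30]
pos 31 'b': at 9 (fail-walked)
pos 32 'd': at 13
pos 33 'd': at 14
pos 34 'd': at 15  ** P5@[31:34],P6@[32:34]
pos 35 'b': at 9 (fail-walked)
pos 36 'a': at 10  ** P3@[35:36]
pos 37 'a': at 4 (fail-walked)
pos 38 'd': at 18  ** P7@[37:38]
pos 39 'd': at 16 (fail-walked)
pos 40 'c': at 1 (fail-walked)
pos 41 'a': at 4 (fail-walked)
pos 42 'd': at 18  ** P7@[41:42]
pos 43 'a': at 7 (fail-walked)

Matches: [[4,5],[4,6],[10,6],[13,1],[15,4],[18,4],[20,6],[24,6],[28,1],[30,4],[34,5],[34,6],[36,3],[38,7],[42,7]]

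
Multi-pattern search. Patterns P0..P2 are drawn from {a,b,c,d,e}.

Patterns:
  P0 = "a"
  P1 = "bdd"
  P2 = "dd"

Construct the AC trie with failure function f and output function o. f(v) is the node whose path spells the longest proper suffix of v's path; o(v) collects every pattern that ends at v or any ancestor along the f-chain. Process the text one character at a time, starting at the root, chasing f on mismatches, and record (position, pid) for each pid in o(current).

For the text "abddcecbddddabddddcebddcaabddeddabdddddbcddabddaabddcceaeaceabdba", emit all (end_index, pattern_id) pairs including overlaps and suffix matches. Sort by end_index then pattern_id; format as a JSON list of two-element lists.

Build automaton:
Trie nodes:
  0='ε' goto a→1 b→2 d→5
  1='a' goto ·  ←P0
  2='b' goto d→3
  3='bd' goto d→4
  4='bdd' goto ·  ←P1
  5='d' goto d→6
  6='dd' goto ·  ←P2

BFS fail/out derivation:
  fail(1) 'a': from fail(0)=0 chase 'a': 0 ⇒ 0;  out={0}∪out(0)={0}
  fail(2) 'b': from fail(0)=0 chase 'b': 0 ⇒ 0;  out=∅∪out(0)=∅
  fail(5) 'd': from fail(0)=0 chase 'd': 0 ⇒ 0;  out=∅∪out(0)=∅
  fail(3) 'bd': from fail(2)=0 chase 'd': 0 ⇒ 5;  out=∅∪out(5)=∅
  fail(6) 'dd': from fail(5)=0 chase 'd': 0 ⇒ 5;  out={2}∪out(5)={2}
  fail(4) 'bdd': from fail(3)=5 chase 'd': 5 ⇒ 6;  out={1}∪out(6)={1,2}

Scan:
i=0 'a': node 0→1  → match P0@[0:0]
i=1 'b': node 1→2 ·f
i=2 'd': node 2→3
i=3 'd': node 3→4  → match P1@[1:3],P2@[2:3]
i=4 'c': node 4→0 ·f
i=5 'e': node 0→0
i=6 'c': node 0→0
i=7 'b': node 0→2
i=8 'd': node 2→3
i=9 'd': node 3→4  → match P1@[7:9],P2@[8:9]
i=10 'd': node 4→6 ·f  → match P2@[9:10]
i=11 'd': node 6→6 ·f  → match P2@[10:11]
i=12 'a': node 6→1 ·f  → match P0@[12:12]
i=13 'b': node 1→2 ·f
i=14 'd': node 2→3
i=15 'd': node 3→4  → match P1@[13:15],P2@[14:15]
i=16 'd': node 4→6 ·f  → match P2@[15:16]
i=17 'd': node 6→6 ·f  → match P2@[16:17]
i=18 'c': node 6→0 ·f
i=19 'e': node 0→0
i=20 'b': node 0→2
i=21 'd': node 2→3
i=22 'd': node 3→4  → match P1@[20:22],P2@[21:22]
i=23 'c': node 4→0 ·f
i=24 'a': node 0→1  → match P0@[24:24]
i=25 'a': node 1→1 ·f  → match P0@[25:25]
i=26 'b': node 1→2 ·f
i=27 'd': node 2→3
i=28 'd': node 3→4  → match P1@[26:28],P2@[27:28]
i=29 'e': node 4→0 ·f
i=30 'd': node 0→5
i=31 'd': node 5→6  → match P2@[30:31]
i=32 'a': node 6→1 ·f  → match P0@[32:32]
i=33 'b': node 1→2 ·f
i=34 'd': node 2→3
i=35 'd': node 3→4  → match P1@[33:35],P2@[34:35]
i=36 'd': node 4→6 ·f  → match P2@[35:36]
i=37 'd': node 6→6 ·f  → match P2@[36:37]
i=38 'd': node 6→6 ·f  → match P2@[37:38]
i=39 'b': node 6→2 ·f
i=40 'c': node 2→0 ·f
i=41 'd': node 0→5
i=42 'd': node 5→6  → match P2@[41:42]
i=43 'a': node 6→1 ·f  → match P0@[43:43]
i=44 'b': node 1→2 ·f
i=45 'd': node 2→3
i=46 'd': node 3→4  → match P1@[44:46],P2@[45:46]
i=47 'a': node 4→1 ·f  → match P0@[47:47]
i=48 'a': node 1→1 ·f  → match P0@[48:48]
i=49 'b': node 1→2 ·f
i=50 'd': node 2→3
i=51 'd': node 3→4  → match P1@[49:51],P2@[50:51]
i=52 'c': node 4→0 ·f
i=53 'c': node 0→0
i=54 'e': node 0→0
i=55 'a': node 0→1  → match P0@[55:55]
i=56 'e': node 1→0 ·f
i=57 'a': node 0→1  → match P0@[57:57]
i=58 'c': node 1→0 ·f
i=59 'e': node 0→0
i=60 'a': node 0→1  → match P0@[60:60]
i=61 'b': node 1→2 ·f
i=62 'd': node 2→3
i=63 'b': node 3→2 ·f
i=64 'a': node 2→1 ·f  → match P0@[64:64]

Matches: [[0,0],[3,1],[3,2],[9,1],[9,2],[10,2],[11,2],[12,0],[15,1],[15,2],[16,2],[17,2],[22,1],[22,2],[24,0],[25,0],[28,1],[28,2],[31,2],[32,0],[35,1],[35,2],[36,2],[37,2],[38,2],[42,2],[43,0],[46,1],[46,2],[47,0],[48,0],[51,1],[51,2],[55,0],[57,0],[60,0],[64,0]]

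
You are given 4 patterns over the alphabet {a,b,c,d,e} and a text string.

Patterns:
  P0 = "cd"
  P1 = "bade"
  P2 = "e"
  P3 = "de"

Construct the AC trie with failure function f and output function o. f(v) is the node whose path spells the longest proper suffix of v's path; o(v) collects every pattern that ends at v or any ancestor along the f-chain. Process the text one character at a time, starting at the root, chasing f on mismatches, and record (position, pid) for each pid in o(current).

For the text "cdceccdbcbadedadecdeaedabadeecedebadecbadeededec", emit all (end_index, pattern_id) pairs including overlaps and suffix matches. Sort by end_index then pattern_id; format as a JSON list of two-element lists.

Build automaton:
Trie (insert patterns):
  0='ε' goto b→3 c→1 d→8 e→7
  1='c' goto d→2
  2='cd' goto ·  ←P0
  3='b' goto a→4
  4='ba' goto d→5
  5='bad' goto e→6
  6='bade' goto ·  ←P1
  7='e' goto ·  ←P2
  8='d' goto e→9
  9='de' goto ·  ←P3

Failure links (BFS by depth):
  n1('c'): parent n0 fail=0; on 'c' 0 → fail=0;  out ∅∪∅=∅
  n3('b'): parent n0 fail=0; on 'b' 0 → fail=0;  out ∅∪∅=∅
  n7('e'): parent n0 fail=0; on 'e' 0 → fail=0;  out {2}∪∅={2}
  n8('d'): parent n0 fail=0; on 'd' 0 → fail=0;  out ∅∪∅=∅
  n2('cd'): parent n1 fail=0; on 'd' 0 → fail=8;  out {0}∪∅={0}
  n4('ba'): parent n3 fail=0; on 'a' 0 → fail=0;  out ∅∪∅=∅
  n9('de'): parent n8 fail=0; on 'e' 0 → fail=7;  out {3}∪{2}={2,3}
  n5('bad'): parent n4 fail=0; on 'd' 0 → fail=8;  out ∅∪∅=∅
  n6('bade'): parent n5 fail=8; on 'e' 8 → fail=9;  out {1}∪{2,3}={1,2,3}

Text stream:
pos 0 'c': at 1
pos 1 'd': at 2  → match P0@[0:1]
pos 2 'c': at 1 ·f
pos 3 'e': at 7 ·f  → match P2@[3:3]
pos 4 'c': at 1 ·f
pos 5 'c': at 1 ·f
pos 6 'd': at 2  → match P0@[5:6]
pos 7 'b': at 3 ·f
pos 8 'c': at 1 ·f
pos 9 'b': at 3 ·f
pos 10 'a': at 4
pos 11 'd': at 5
pos 12 'e': at 6  → match P1@[9:12],P2@[12:12],P3@[11:12]
pos 13 'd': at 8 ·f
pos 14 'a': at 0 ·f
pos 15 'd': at 8
pos 16 'e': at 9  → match P2@[16:16],P3@[15:16]
pos 17 'c': at 1 ·f
pos 18 'd': at 2  → match P0@[17:18]
pos 19 'e': at 9 ·f  → match P2@[19:19],P3@[18:19]
pos 20 'a': at 0 ·f
pos 21 'e': at 7  → match P2@[21:21]
pos 22 'd': at 8 ·f
pos 23 'a': at 0 ·f
pos 24 'b': at 3
pos 25 'a': at 4
pos 26 'd': at 5
pos 27 'e': at 6  → match P1@[24:27],P2@[27:27],P3@[26:27]
pos 28 'e': at 7 ·f  → match P2@[28:28]
pos 29 'c': at 1 ·f
pos 30 'e': at 7 ·f  → match P2@[30:30]
pos 31 'd': at 8 ·f
pos 32 'e': at 9  → match P2@[32:32],P3@[31:32]
pos 33 'b': at 3 ·f
pos 34 'a': at 4
pos 35 'd': at 5
pos 36 'e': at 6  → match P1@[33:36],P2@[36:36],P3@[35:36]
pos 37 'c': at 1 ·f
pos 38 'b': at 3 ·f
pos 39 'a': at 4
pos 40 'd': at 5
pos 41 'e': at 6  → match P1@[38:41],P2@[41:41],P3@[40:41]
pos 42 'e': at 7 ·f  → match P2@[42:42]
pos 43 'd': at 8 ·f
pos 44 'e': at 9  → match P2@[44:44],P3@[43:44]
pos 45 'd': at 8 ·f
pos 46 'e': at 9  → match P2@[46:46],P3@[45:46]
pos 47 'c': at 1 ·f

All matches (sorted): [[1,0],[3,2],[6,0],[12,1],[12,2],[12,3],[16,2],[16,3],[18,0],[19,2],[19,3],[21,2],[27,1],[27,2],[27,3],[28,2],[30,2],[32,2],[32,3],[36,1],[36,2],[36,3],[41,1],[41,2],[41,3],[42,2],[44,2],[44,3],[46,2],[46,3]]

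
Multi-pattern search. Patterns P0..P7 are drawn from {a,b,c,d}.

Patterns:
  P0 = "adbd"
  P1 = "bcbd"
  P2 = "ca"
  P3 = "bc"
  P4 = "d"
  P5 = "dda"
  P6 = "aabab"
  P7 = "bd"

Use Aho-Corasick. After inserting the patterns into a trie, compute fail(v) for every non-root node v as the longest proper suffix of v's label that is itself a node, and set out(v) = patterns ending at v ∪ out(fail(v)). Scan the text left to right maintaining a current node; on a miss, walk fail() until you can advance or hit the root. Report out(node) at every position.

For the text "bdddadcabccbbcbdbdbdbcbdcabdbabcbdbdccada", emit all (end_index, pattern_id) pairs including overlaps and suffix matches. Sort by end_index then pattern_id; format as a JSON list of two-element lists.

Construct AC machine:
Trie (insert patterns):
  0='ε' goto a→1 b→5 c→9 d→11
  1='a' goto a→14 d→2
  2='ad' goto b→3
  3='adb' goto d→4
  4='adbd' goto ·  ←P0
  5='b' goto c→6 d→18
  6='bc' goto b→7  ←P3
  7='bcb' goto d→8
  8='bcbd' goto ·  ←P1
  9='c' goto a→10
  10='ca' goto ·  ←P2
  11='d' goto d→12  ←P4
  12='dd' goto a→13
  13='dda' goto ·  ←P5
  14='aa' goto b→15
  15='aab' goto a→16
  16='aaba' goto b→17
  17='aabab' goto ·  ←P6
  18='bd' goto ·  ←P7

BFS fail/out derivation:
  n1('a'): parent n0 fail=0; on 'a' 0 → fail=0;  out ∅∪∅=∅
  n5('b'): parent n0 fail=0; on 'b' 0 → fail=0;  out ∅∪∅=∅
  n9('c'): parent n0 fail=0; on 'c' 0 → fail=0;  out ∅∪∅=∅
  n11('d'): parent n0 fail=0; on 'd' 0 → fail=0;  out {4}∪∅={4}
  n2('ad'): parent n1 fail=0; on 'd' 0 → fail=11;  out ∅∪{4}={4}
  n6('bc'): parent n5 fail=0; on 'c' 0 → fail=9;  out {3}∪∅={3}
  n10('ca'): parent n9 fail=0; on 'a' 0 → fail=1;  out {2}∪∅={2}
  n12('dd'): parent n11 fail=0; on 'd' 0 → fail=11;  out ∅∪{4}={4}
  n14('aa'): parent n1 fail=0; on 'a' 0 → fail=1;  out ∅∪∅=∅
  n18('bd'): parent n5 fail=0; on 'd' 0 → fail=11;  out {7}∪{4}={4,7}
  n3('adb'): parent n2 fail=11; on 'b' 11→0 → fail=5;  out ∅∪∅=∅
  n7('bcb'): parent n6 fail=9; on 'b' 9→0 → fail=5;  out ∅∪∅=∅
  n13('dda'): parent n12 fail=11; on 'a' 11→0 → fail=1;  out {5}∪∅={5}
  n15('aab'): parent n14 fail=1; on 'b' 1→0 → fail=5;  out ∅∪∅=∅
  n4('adbd'): parent n3 fail=5; on 'd' 5 → fail=18;  out {0}∪{4,7}={0,4,7}
  n8('bcbd'): parent n7 fail=5; on 'd' 5 → fail=18;  out {1}∪{4,7}={1,4,7}
  n16('aaba'): parent n15 fail=5; on 'a' 5→0 → fail=1;  out ∅∪∅=∅
  n17('aabab'): parent n16 fail=1; on 'b' 1→0 → fail=5;  out {6}∪∅={6}

Scan:
i=0 'b': node 0→5
i=1 'd': node 5→18  → match P4@[1:1],P7@[0:1]
i=2 'd': node 18→12 ·f  → match P4@[2:2]
i=3 'd': node 12→12 ·f  → match P4@[3:3]
i=4 'a': node 12→13  → match P5@[2:4]
i=5 'd': node 13→2 ·f  → match P4@[5:5]
i=6 'c': node 2→9 ·f
i=7 'a': node 9→10  → match P2@[6:7]
i=8 'b': node 10→5 ·f
i=9 'c': node 5→6  → match P3@[8:9]
i=10 'c': node 6→9 ·f
i=11 'b': node 9→5 ·f
i=12 'b': node 5→5 ·f
i=13 'c': node 5→6  → match P3@[12:13]
i=14 'b': node 6→7
i=15 'd': node 7→8  → match P1@[12:15],P4@[15:15],P7@[14:15]
i=16 'b': node 8→5 ·f
i=17 'd': node 5→18  → match P4@[17:17],P7@[16:17]
i=18 'b': node 18→5 ·f
i=19 'd': node 5→18  → match P4@[19:19],P7@[18:19]
i=20 'b': node 18→5 ·f
i=21 'c': node 5→6  → match P3@[20:21]
i=22 'b': node 6→7
i=23 'd': node 7→8  → match P1@[20:23],P4@[23:23],P7@[22:23]
i=24 'c': node 8→9 ·f
i=25 'a': node 9→10  → match P2@[24:25]
i=26 'b': node 10→5 ·f
i=27 'd': node 5→18  → match P4@[27:27],P7@[26:27]
i=28 'b': node 18→5 ·f
i=29 'a': node 5→1 ·f
i=30 'b': node 1→5 ·f
i=31 'c': node 5→6  → match P3@[30:31]
i=32 'b': node 6→7
i=33 'd': node 7→8  → match P1@[30:33],P4@[33:33],P7@[32:33]
i=34 'b': node 8→5 ·f
i=35 'd': node 5→18  → match P4@[35:35],P7@[34:35]
i=36 'c': node 18→9 ·f
i=37 'c': node 9→9 ·f
i=38 'a': node 9→10  → match P2@[37:38]
i=39 'd': node 10→2 ·f  → match P4@[39:39]
i=40 'a': node 2→1 ·f

Result: [[1,4],[1,7],[2,4],[3,4],[4,5],[5,4],[7,2],[9,3],[13,3],[15,1],[15,4],[15,7],[17,4],[17,7],[19,4],[19,7],[21,3],[23,1],[23,4],[23,7],[25,2],[27,4],[27,7],[31,3],[33,1],[33,4],[33,7],[35,4],[35,7],[38,2],[39,4]]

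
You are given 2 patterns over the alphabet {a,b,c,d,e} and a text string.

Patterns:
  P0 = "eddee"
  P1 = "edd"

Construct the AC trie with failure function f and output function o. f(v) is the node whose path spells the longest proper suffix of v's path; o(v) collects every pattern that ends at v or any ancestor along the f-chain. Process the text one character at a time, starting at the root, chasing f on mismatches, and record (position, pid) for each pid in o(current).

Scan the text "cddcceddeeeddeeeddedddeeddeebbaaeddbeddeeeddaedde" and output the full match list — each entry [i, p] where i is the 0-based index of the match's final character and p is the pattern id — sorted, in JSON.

Build:
Trie (insert patterns):
  n0 'ε': e→1
  n1 'e': d→2
  n2 'ed': d→3
  n3 'edd': e→4  ←P1
  n4 'edde': e→5
  n5 'eddee': ·  ←P0

BFS fail/out derivation:
  n1('e'): parent n0 fail=0; on 'e' 0 → fail=0;  out ∅∪∅=∅
  n2('ed'): parent n1 fail=0; on 'd' 0 → fail=0;  out ∅∪∅=∅
  n3('edd'): parent n2 fail=0; on 'd' 0 → fail=0;  out {1}∪∅={1}
  n4('edde'): parent n3 fail=0; on 'e' 0 → fail=1;  out ∅∪∅=∅
  n5('eddee'): parent n4 fail=1; on 'e' 1→0 → fail=1;  out {0}∪∅={0}

Text stream:
[0] read 'c'  n0⇒n0
[1] read 'd'  n0⇒n0
[2] read 'd'  n0⇒n0
[3] read 'c'  n0⇒n0
[4] read 'c'  n0⇒n0
[5] read 'e'  n0⇒n1
[6] read 'd'  n1⇒n2
[7] read 'd'  n2⇒n3  emit P1@[5:7]
[8] read 'e'  n3⇒n4
[9] read 'e'  n4⇒n5  emit P0@[5:9]
[10] read 'e'  n5⇒n1 ·f
[11] read 'd'  n1⇒n2
[12] read 'd'  n2⇒n3  emit P1@[10:12]
[13] read 'e'  n3⇒n4
[14] read 'e'  n4⇒n5  emit P0@[10:14]
[15] read 'e'  n5⇒n1 ·f
[16] read 'd'  n1⇒n2
[17] read 'd'  n2⇒n3  emit P1@[15:17]
[18] read 'e'  n3⇒n4
[19] read 'd'  n4⇒n2 ·f
[20] read 'd'  n2⇒n3  emit P1@[18:20]
[21] read 'd'  n3⇒n0 ·f
[22] read 'e'  n0⇒n1
[23] read 'e'  n1⇒n1 ·f
[24] read 'd'  n1⇒n2
[25] read 'd'  n2⇒n3  emit P1@[23:25]
[26] read 'e'  n3⇒n4
[27] read 'e'  n4⇒n5  emit P0@[23:27]
[28] read 'b'  n5⇒n0 ·f
[29] read 'b'  n0⇒n0
[30] read 'a'  n0⇒n0
[31] read 'a'  n0⇒n0
[32] read 'e'  n0⇒n1
[33] read 'd'  n1⇒n2
[34] read 'd'  n2⇒n3  emit P1@[32:34]
[35] read 'b'  n3⇒n0 ·f
[36] read 'e'  n0⇒n1
[37] read 'd'  n1⇒n2
[38] read 'd'  n2⇒n3  emit P1@[36:38]
[39] read 'e'  n3⇒n4
[40] read 'e'  n4⇒n5  emit P0@[36:40]
[41] read 'e'  n5⇒n1 ·f
[42] read 'd'  n1⇒n2
[43] read 'd'  n2⇒n3  emit P1@[41:43]
[44] read 'a'  n3⇒n0 ·f
[45] read 'e'  n0⇒n1
[46] read 'd'  n1⇒n2
[47] read 'd'  n2⇒n3  emit P1@[45:47]
[48] read 'e'  n3⇒n4

All matches (sorted): [[7,1],[9,0],[12,1],[14,0],[17,1],[20,1],[25,1],[27,0],[34,1],[38,1],[40,0],[43,1],[47,1]]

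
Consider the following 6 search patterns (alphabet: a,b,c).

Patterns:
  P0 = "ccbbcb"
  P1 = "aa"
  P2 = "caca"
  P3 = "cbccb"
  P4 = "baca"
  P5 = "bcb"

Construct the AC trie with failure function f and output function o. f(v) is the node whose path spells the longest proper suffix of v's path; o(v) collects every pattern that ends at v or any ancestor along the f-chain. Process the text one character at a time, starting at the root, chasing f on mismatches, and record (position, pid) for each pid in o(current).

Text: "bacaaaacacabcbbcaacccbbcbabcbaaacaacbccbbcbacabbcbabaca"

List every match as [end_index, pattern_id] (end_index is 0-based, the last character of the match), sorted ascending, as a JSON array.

Build automaton:
Trie nodes:
  n0 'ε': a→7 b→16 c→1
  n1 'c': a→9 b→12 c→2
  n2 'cc': b→3
  n3 'ccb': b→4
  n4 'ccbb': c→5
  n5 'ccbbc': b→6
  n6 'ccbbcb': ·  [P0 ends]
  n7 'a': a→8
  n8 'aa': ·  [P1 ends]
  n9 'ca': c→10
  n10 'cac': a→11
  n11 'caca': ·  [P2 ends]
  n12 'cb': c→13
  n13 'cbc': c→14
  n14 'cbcc': b→15
  n15 'cbccb': ·  [P3 ends]
  n16 'b': a→17 c→20
  n17 'ba': c→18
  n18 'bac': a→19
  n19 'baca': ·  [P4 ends]
  n20 'bc': b→21
  n21 'bcb': ·  [P5 ends]

BFS fail/out derivation:
  n1('c'): parent n0 fail=0; on 'c' 0 → fail=0;  out ∅∪∅=∅
  n7('a'): parent n0 fail=0; on 'a' 0 → fail=0;  out ∅∪∅=∅
  n16('b'): parent n0 fail=0; on 'b' 0 → fail=0;  out ∅∪∅=∅
  n2('cc'): parent n1 fail=0; on 'c' 0 → fail=1;  out ∅∪∅=∅
  n8('aa'): parent n7 fail=0; on 'a' 0 → fail=7;  out {1}∪∅={1}
  n9('ca'): parent n1 fail=0; on 'a' 0 → fail=7;  out ∅∪∅=∅
  n12('cb'): parent n1 fail=0; on 'b' 0 → fail=16;  out ∅∪∅=∅
  n17('ba'): parent n16 fail=0; on 'a' 0 → fail=7;  out ∅∪∅=∅
  n20('bc'): parent n16 fail=0; on 'c' 0 → fail=1;  out ∅∪∅=∅
  n3('ccb'): parent n2 fail=1; on 'b' 1 → fail=12;  out ∅∪∅=∅
  n10('cac'): parent n9 fail=7; on 'c' 7→0 → fail=1;  out ∅∪∅=∅
  n13('cbc'): parent n12 fail=16; on 'c' 16 → fail=20;  out ∅∪∅=∅
  n18('bac'): parent n17 fail=7; on 'c' 7→0 → fail=1;  out ∅∪∅=∅
  n21('bcb'): parent n20 fail=1; on 'b' 1 → fail=12;  out {5}∪∅={5}
  n4('ccbb'): parent n3 fail=12; on 'b' 12→16→0 → fail=16;  out ∅∪∅=∅
  n11('caca'): parent n10 fail=1; on 'a' 1 → fail=9;  out {2}∪∅={2}
  n14('cbcc'): parent n13 fail=20; on 'c' 20→1 → fail=2;  out ∅∪∅=∅
  n19('baca'): parent n18 fail=1; on 'a' 1 → fail=9;  out {4}∪∅={4}
  n5('ccbbc'): parent n4 fail=16; on 'c' 16 → fail=20;  out ∅∪∅=∅
  n15('cbccb'): parent n14 fail=2; on 'b' 2 → fail=3;  out {3}∪∅={3}
  n6('ccbbcb'): parent n5 fail=20; on 'b' 20 → fail=21;  out {0}∪{5}={0,5}

Run:
i=0 'b': node 0→16
i=1 'a': node 16→17
i=2 'c': node 17→18
i=3 'a': node 18→19  → match P4@[0:3]
i=4 'a': node 19→8 ·f  → match P1@[3:4]
i=5 'a': node 8→8 ·f  → match P1@[4:5]
i=6 'a': node 8→8 ·f  → match P1@[5:6]
i=7 'c': node 8→1 ·f
i=8 'a': node 1→9
i=9 'c': node 9→10
i=10 'a': node 10→11  → match P2@[7:10]
i=11 'b': node 11→16 ·f
i=12 'c': node 16→20
i=13 'b': node 20→21  → match P5@[11:13]
i=14 'b': node 21→16 ·f
i=15 'c': node 16→20
i=16 'a': node 20→9 ·f
i=17 'a': node 9→8 ·f  → match P1@[16:17]
i=18 'c': node 8→1 ·f
i=19 'c': node 1→2
i=20 'c': node 2→2 ·f
i=21 'b': node 2→3
i=22 'b': node 3→4
i=23 'c': node 4→5
i=24 'b': node 5→6  → match P0@[19:24],P5@[22:24]
i=25 'a': node 6→17 ·f
i=26 'b': node 17→16 ·f
i=27 'c': node 16→20
i=28 'b': node 20→21  → match P5@[26:28]
i=29 'a': node 21→17 ·f
i=30 'a': node 17→8 ·f  → match P1@[29:30]
i=31 'a': node 8→8 ·f  → match P1@[30:31]
i=32 'c': node 8→1 ·f
i=33 'a': node 1→9
i=34 'a': node 9→8 ·f  → match P1@[33:34]
i=35 'c': node 8→1 ·f
i=36 'b': node 1→12
i=37 'c': node 12→13
i=38 'c': node 13→14
i=39 'b': node 14→15  → match P3@[35:39]
i=40 'b': node 15→4 ·f
i=41 'c': node 4→5
i=42 'b': node 5→6  → match P0@[37:42],P5@[40:42]
i=43 'a': node 6→17 ·f
i=44 'c': node 17→18
i=45 'a': node 18→19  → match P4@[42:45]
i=46 'b': node 19→16 ·f
i=47 'b': node 16→16 ·f
i=48 'c': node 16→20
i=49 'b': node 20→21  → match P5@[47:49]
i=50 'a': node 21→17 ·f
i=51 'b': node 17→16 ·f
i=52 'a': node 16→17
i=53 'c': node 17→18
i=54 'a': node 18→19  → match P4@[51:54]

All matches (sorted): [[3,4],[4,1],[5,1],[6,1],[10,2],[13,5],[17,1],[24,0],[24,5],[28,5],[30,1],[31,1],[34,1],[39,3],[42,0],[42,5],[45,4],[49,5],[54,4]]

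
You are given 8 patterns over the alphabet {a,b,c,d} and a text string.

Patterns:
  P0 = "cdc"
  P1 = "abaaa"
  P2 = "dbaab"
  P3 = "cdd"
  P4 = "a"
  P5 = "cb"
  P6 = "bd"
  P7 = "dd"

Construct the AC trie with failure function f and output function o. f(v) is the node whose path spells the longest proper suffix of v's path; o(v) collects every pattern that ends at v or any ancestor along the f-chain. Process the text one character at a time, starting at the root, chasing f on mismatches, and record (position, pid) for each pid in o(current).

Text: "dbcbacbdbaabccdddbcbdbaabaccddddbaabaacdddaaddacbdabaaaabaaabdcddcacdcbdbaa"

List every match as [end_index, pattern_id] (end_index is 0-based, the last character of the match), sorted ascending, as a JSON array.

Build automaton:
Trie (insert patterns):
  0='ε' goto a→4 b→16 c→1 d→9
  1='c' goto b→15 d→2
  2='cd' goto c→3 d→14
  3='cdc' goto ·  [P0 ends]
  4='a' goto b→5  [P4 ends]
  5='ab' goto a→6
  6='aba' goto a→7
  7='abaa' goto a→8
  8='abaaa' goto ·  [P1 ends]
  9='d' goto b→10 d→18
  10='db' goto a→11
  11='dba' goto a→12
  12='dbaa' goto b→13
  13='dbaab' goto ·  [P2 ends]
  14='cdd' goto ·  [P3 ends]
  15='cb' goto ·  [P5 ends]
  16='b' goto d→17
  17='bd' goto ·  [P6 ends]
  18='dd' goto ·  [P7 ends]

BFS fail/out derivation:
  n1('c'): parent n0 fail=0; on 'c' 0 → fail=0;  out ∅∪∅=∅
  n4('a'): parent n0 fail=0; on 'a' 0 → fail=0;  out {4}∪∅={4}
  n9('d'): parent n0 fail=0; on 'd' 0 → fail=0;  out ∅∪∅=∅
  n16('b'): parent n0 fail=0; on 'b' 0 → fail=0;  out ∅∪∅=∅
  n2('cd'): parent n1 fail=0; on 'd' 0 → fail=9;  out ∅∪∅=∅
  n5('ab'): parent n4 fail=0; on 'b' 0 → fail=16;  out ∅∪∅=∅
  n10('db'): parent n9 fail=0; on 'b' 0 → fail=16;  out ∅∪∅=∅
  n15('cb'): parent n1 fail=0; on 'b' 0 → fail=16;  out {5}∪∅={5}
  n17('bd'): parent n16 fail=0; on 'd' 0 → fail=9;  out {6}∪∅={6}
  n18('dd'): parent n9 fail=0; on 'd' 0 → fail=9;  out {7}∪∅={7}
  n3('cdc'): parent n2 fail=9; on 'c' 9→0 → fail=1;  out {0}∪∅={0}
  n6('aba'): parent n5 fail=16; on 'a' 16→0 → fail=4;  out ∅∪{4}={4}
  n11('dba'): parent n10 fail=16; on 'a' 16→0 → fail=4;  out ∅∪{4}={4}
  n14('cdd'): parent n2 fail=9; on 'd' 9 → fail=18;  out {3}∪{7}={3,7}
  n7('abaa'): parent n6 fail=4; on 'a' 4→0 → fail=4;  out ∅∪{4}={4}
  n12('dbaa'): parent n11 fail=4; on 'a' 4→0 → fail=4;  out ∅∪{4}={4}
  n8('abaaa'): parent n7 fail=4; on 'a' 4→0 → fail=4;  out {1}∪{4}={1,4}
  n13('dbaab'): parent n12 fail=4; on 'b' 4 → fail=5;  out {2}∪∅={2}

Scan:
[0] read 'd'  n0⇒n9
[1] read 'b'  n9⇒n10
[2] read 'c'  n10⇒n1 (fail-walked)
[3] read 'b'  n1⇒n15  emit P5@[2:3]
[4] read 'a'  n15⇒n4 (fail-walked)  emit P4@[4:4]
[5] read 'c'  n4⇒n1 (fail-walked)
[6] read 'b'  n1⇒n15  emit P5@[5:6]
[7] read 'd'  n15⇒n17 (fail-walked)  emit P6@[6:7]
[8] read 'b'  n17⇒n10 (fail-walked)
[9] read 'a'  n10⇒n11  emit P4@[9:9]
[10] read 'a'  n11⇒n12  emit P4@[10:10]
[11] read 'b'  n12⇒n13  emit P2@[7:11]
[12] read 'c'  n13⇒n1 (fail-walked)
[13] read 'c'  n1⇒n1 (fail-walked)
[14] read 'd'  n1⇒n2
[15] read 'd'  n2⇒n14  emit P3@[13:15],P7@[14:15]
[16] read 'd'  n14⇒n18 (fail-walked)  emit P7@[15:16]
[17] read 'b'  n18⇒n10 (fail-walked)
[18] read 'c'  n10⇒n1 (fail-walked)
[19] read 'b'  n1⇒n15  emit P5@[18:19]
[20] read 'd'  n15⇒n17 (fail-walked)  emit P6@[19:20]
[21] read 'b'  n17⇒n10 (fail-walked)
[22] read 'a'  n10⇒n11  emit P4@[22:22]
[23] read 'a'  n11⇒n12  emit P4@[23:23]
[24] read 'b'  n12⇒n13  emit P2@[20:24]
[25] read 'a'  n13⇒n6 (fail-walked)  emit P4@[25:25]
[26] read 'c'  n6⇒n1 (fail-walked)
[27] read 'c'  n1⇒n1 (fail-walked)
[28] read 'd'  n1⇒n2
[29] read 'd'  n2⇒n14  emit P3@[27:29],P7@[28:29]
[30] read 'd'  n14⇒n18 (fail-walked)  emit P7@[29:30]
[31] read 'd'  n18⇒n18 (fail-walked)  emit P7@[30:31]
[32] read 'b'  n18⇒n10 (fail-walked)
[33] read 'a'  n10⇒n11  emit P4@[33:33]
[34] read 'a'  n11⇒n12  emit P4@[34:34]
[35] read 'b'  n12⇒n13  emit P2@[31:35]
[36] read 'a'  n13⇒n6 (fail-walked)  emit P4@[36:36]
[37] read 'a'  n6⇒n7  emit P4@[37:37]
[38] read 'c'  n7⇒n1 (fail-walked)
[39] read 'd'  n1⇒n2
[40] read 'd'  n2⇒n14  emit P3@[38:40],P7@[39:40]
[41] read 'd'  n14⇒n18 (fail-walked)  emit P7@[40:41]
[42] read 'a'  n18⇒n4 (fail-walked)  emit P4@[42:42]
[43] read 'a'  n4⇒n4 (fail-walked)  emit P4@[43:43]
[44] read 'd'  n4⇒n9 (fail-walked)
[45] read 'd'  n9⇒n18  emit P7@[44:45]
[46] read 'a'  n18⇒n4 (fail-walked)  emit P4@[46:46]
[47] read 'c'  n4⇒n1 (fail-walked)
[48] read 'b'  n1⇒n15  emit P5@[47:48]
[49] read 'd'  n15⇒n17 (fail-walked)  emit P6@[48:49]
[50] read 'a'  n17⇒n4 (fail-walked)  emit P4@[50:50]
[51] read 'b'  n4⇒n5
[52] read 'a'  n5⇒n6  emit P4@[52:52]
[53] read 'a'  n6⇒n7  emit P4@[53:53]
[54] read 'a'  n7⇒n8  emit P1@[50:54],P4@[54:54]
[55] read 'a'  n8⇒n4 (fail-walked)  emit P4@[55:55]
[56] read 'b'  n4⇒n5
[57] read 'a'  n5⇒n6  emit P4@[57:57]
[58] read 'a'  n6⇒n7  emit P4@[58:58]
[59] read 'a'  n7⇒n8  emit P1@[55:59],P4@[59:59]
[60] read 'b'  n8⇒n5 (fail-walked)
[61] read 'd'  n5⇒n17 (fail-walked)  emit P6@[60:61]
[62] read 'c'  n17⇒n1 (fail-walked)
[63] read 'd'  n1⇒n2
[64] read 'd'  n2⇒n14  emit P3@[62:64],P7@[63:64]
[65] read 'c'  n14⇒n1 (fail-walked)
[66] read 'a'  n1⇒n4 (fail-walked)  emit P4@[66:66]
[67] read 'c'  n4⇒n1 (fail-walked)
[68] read 'd'  n1⇒n2
[69] read 'c'  n2⇒n3  emit P0@[67:69]
[70] read 'b'  n3⇒n15 (fail-walked)  emit P5@[69:70]
[71] read 'd'  n15⇒n17 (fail-walked)  emit P6@[70:71]
[72] read 'b'  n17⇒n10 (fail-walked)
[73] read 'a'  n10⇒n11  emit P4@[73:73]
[74] read 'a'  n11⇒n12  emit P4@[74:74]

All matches (sorted): [[3,5],[4,4],[6,5],[7,6],[9,4],[10,4],[11,2],[15,3],[15,7],[16,7],[19,5],[20,6],[22,4],[23,4],[24,2],[25,4],[29,3],[29,7],[30,7],[31,7],[33,4],[34,4],[35,2],[36,4],[37,4],[40,3],[40,7],[41,7],[42,4],[43,4],[45,7],[46,4],[48,5],[49,6],[50,4],[52,4],[53,4],[54,1],[54,4],[55,4],[57,4],[58,4],[59,1],[59,4],[61,6],[64,3],[64,7],[66,4],[69,0],[70,5],[71,6],[73,4],[74,4]]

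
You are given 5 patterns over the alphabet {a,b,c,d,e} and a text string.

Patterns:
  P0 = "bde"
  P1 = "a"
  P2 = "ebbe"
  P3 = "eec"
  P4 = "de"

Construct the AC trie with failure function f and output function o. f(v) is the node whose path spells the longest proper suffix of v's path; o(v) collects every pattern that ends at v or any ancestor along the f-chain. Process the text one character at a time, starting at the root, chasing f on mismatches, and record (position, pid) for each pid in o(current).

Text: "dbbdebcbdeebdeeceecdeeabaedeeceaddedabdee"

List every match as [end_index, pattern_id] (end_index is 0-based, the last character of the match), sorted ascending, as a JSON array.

Build automaton:
Trie (insert patterns):
  n0 'ε': a→4 b→1 d→11 e→5
  n1 'b': d→2
  n2 'bd': e→3
  n3 'bde': ·  [P0 ends]
  n4 'a': ·  [P1 ends]
  n5 'e': b→6 e→9
  n6 'eb': b→7
  n7 'ebb': e→8
  n8 'ebbe': ·  [P2 ends]
  n9 'ee': c→10
  n10 'eec': ·  [P3 ends]
  n11 'd': e→12
  n12 'de': ·  [P4 ends]

Failure links (BFS by depth):
  n1('b'): parent n0 fail=0; on 'b' 0 → fail=0;  out ∅∪∅=∅
  n4('a'): parent n0 fail=0; on 'a' 0 → fail=0;  out {1}∪∅={1}
  n5('e'): parent n0 fail=0; on 'e' 0 → fail=0;  out ∅∪∅=∅
  n11('d'): parent n0 fail=0; on 'd' 0 → fail=0;  out ∅∪∅=∅
  n2('bd'): parent n1 fail=0; on 'd' 0 → fail=11;  out ∅∪∅=∅
  n6('eb'): parent n5 fail=0; on 'b' 0 → fail=1;  out ∅∪∅=∅
  n9('ee'): parent n5 fail=0; on 'e' 0 → fail=5;  out ∅∪∅=∅
  n12('de'): parent n11 fail=0; on 'e' 0 → fail=5;  out {4}∪∅={4}
  n3('bde'): parent n2 fail=11; on 'e' 11 → fail=12;  out {0}∪{4}={0,4}
  n7('ebb'): parent n6 fail=1; on 'b' 1→0 → fail=1;  out ∅∪∅=∅
  n10('eec'): parent n9 fail=5; on 'c' 5→0 → fail=0;  out {3}∪∅={3}
  n8('ebbe'): parent n7 fail=1; on 'e' 1→0 → fail=5;  out {2}∪∅={2}

Scan:
i=0 'd': node 0→11
i=1 'b': node 11→1 ·f
i=2 'b': node 1→1 ·f
i=3 'd': node 1→2
i=4 'e': node 2→3  emit P0@[2:4],P4@[3:4]
i=5 'b': node 3→6 ·f
i=6 'c': node 6→0 ·f
i=7 'b': node 0→1
i=8 'd': node 1→2
i=9 'e': node 2→3  emit P0@[7:9],P4@[8:9]
i=10 'e': node 3→9 ·f
i=11 'b': node 9→6 ·f
i=12 'd': node 6→2 ·f
i=13 'e': node 2→3  emit P0@[11:13],P4@[12:13]
i=14 'e': node 3→9 ·f
i=15 'c': node 9→10  emit P3@[13:15]
i=16 'e': node 10→5 ·f
i=17 'e': node 5→9
i=18 'c': node 9→10  emit P3@[16:18]
i=19 'd': node 10→11 ·f
i=20 'e': node 11→12  emit P4@[19:20]
i=21 'e': node 12→9 ·f
i=22 'a': node 9→4 ·f  emit P1@[22:22]
i=23 'b': node 4→1 ·f
i=24 'a': node 1→4 ·f  emit P1@[24:24]
i=25 'e': node 4→5 ·f
i=26 'd': node 5→11 ·f
i=27 'e': node 11→12  emit P4@[26:27]
i=28 'e': node 12→9 ·f
i=29 'c': node 9→10  emit P3@[27:29]
i=30 'e': node 10→5 ·f
i=31 'a': node 5→4 ·f  emit P1@[31:31]
i=32 'd': node 4→11 ·f
i=33 'd': node 11→11 ·f
i=34 'e': node 11→12  emit P4@[33:34]
i=35 'd': node 12→11 ·f
i=36 'a': node 11→4 ·f  emit P1@[36:36]
i=37 'b': node 4→1 ·f
i=38 'd': node 1→2
i=39 'e': node 2→3  emit P0@[37:39],P4@[38:39]
i=40 'e': node 3→9 ·f

Matches: [[4,0],[4,4],[9,0],[9,4],[13,0],[13,4],[15,3],[18,3],[20,4],[22,1],[24,1],[27,4],[29,3],[31,1],[34,4],[36,1],[39,0],[39,4]]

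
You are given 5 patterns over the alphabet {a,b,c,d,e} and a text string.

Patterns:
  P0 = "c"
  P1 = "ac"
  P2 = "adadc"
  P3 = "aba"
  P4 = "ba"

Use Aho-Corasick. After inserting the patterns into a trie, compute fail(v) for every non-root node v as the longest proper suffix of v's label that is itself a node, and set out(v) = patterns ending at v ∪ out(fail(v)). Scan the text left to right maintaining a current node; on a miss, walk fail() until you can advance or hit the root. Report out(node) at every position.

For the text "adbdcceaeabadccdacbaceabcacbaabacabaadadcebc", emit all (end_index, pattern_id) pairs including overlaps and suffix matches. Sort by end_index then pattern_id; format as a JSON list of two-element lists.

Build automaton:
Trie nodes:
  0='ε' goto a→2 b→10 c→1
  1='c' goto ·  [P0 ends]
  2='a' goto b→8 c→3 d→4
  3='ac' goto ·  [P1 ends]
  4='ad' goto a→5
  5='ada' goto d→6
  6='adad' goto c→7
  7='adadc' goto ·  [P2 ends]
  8='ab' goto a→9
  9='aba' goto ·  [P3 ends]
  10='b' goto a→11
  11='ba' goto ·  [P4 ends]

BFS fail/out derivation:
  fail(1) 'c': from fail(0)=0 chase 'c': 0 ⇒ 0;  out={0}∪out(0)={0}
  fail(2) 'a': from fail(0)=0 chase 'a': 0 ⇒ 0;  out=∅∪out(0)=∅
  fail(10) 'b': from fail(0)=0 chase 'b': 0 ⇒ 0;  out=∅∪out(0)=∅
  fail(3) 'ac': from fail(2)=0 chase 'c': 0 ⇒ 1;  out={1}∪out(1)={0,1}
  fail(4) 'ad': from fail(2)=0 chase 'd': 0 ⇒ 0;  out=∅∪out(0)=∅
  fail(8) 'ab': from fail(2)=0 chase 'b': 0 ⇒ 10;  out=∅∪out(10)=∅
  fail(11) 'ba': from fail(10)=0 chase 'a': 0 ⇒ 2;  out={4}∪out(2)={4}
  fail(5) 'ada': from fail(4)=0 chase 'a': 0 ⇒ 2;  out=∅∪out(2)=∅
  fail(9) 'aba': from fail(8)=10 chase 'a': 10 ⇒ 11;  out={3}∪out(11)={3,4}
  fail(6) 'adad': from fail(5)=2 chase 'd': 2 ⇒ 4;  out=∅∪out(4)=∅
  fail(7) 'adadc': from fail(6)=4 chase 'c': 4→0 ⇒ 1;  out={2}∪out(1)={0,2}

Scan:
pos 0 'a': at 2
pos 1 'd': at 4
pos 2 'b': at 10 (fail-walked)
pos 3 'd': at 0 (fail-walked)
pos 4 'c': at 1  emit P0@[4:4]
pos 5 'c': at 1 (fail-walked)  emit P0@[5:5]
pos 6 'e': at 0 (fail-walked)
pos 7 'a': at 2
pos 8 'e': at 0 (fail-walked)
pos 9 'a': at 2
pos 10 'b': at 8
pos 11 'a': at 9  emit P3@[9:11],P4@[10:11]
pos 12 'd': at 4 (fail-walked)
pos 13 'c': at 1 (fail-walked)  emit P0@[13:13]
pos 14 'c': at 1 (fail-walked)  emit P0@[14:14]
pos 15 'd': at 0 (fail-walked)
pos 16 'a': at 2
pos 17 'c': at 3  emit P0@[17:17],P1@[16:17]
pos 18 'b': at 10 (fail-walked)
pos 19 'a': at 11  emit P4@[18:19]
pos 20 'c': at 3 (fail-walked)  emit P0@[20:20],P1@[19:20]
pos 21 'e': at 0 (fail-walked)
pos 22 'a': at 2
pos 23 'b': at 8
pos 24 'c': at 1 (fail-walked)  emit P0@[24:24]
pos 25 'a': at 2 (fail-walked)
pos 26 'c': at 3  emit P0@[26:26],P1@[25:26]
pos 27 'b': at 10 (fail-walked)
pos 28 'a': at 11  emit P4@[27:28]
pos 29 'a': at 2 (fail-walked)
pos 30 'b': at 8
pos 31 'a': at 9  emit P3@[29:31],P4@[30:31]
pos 32 'c': at 3 (fail-walked)  emit P0@[32:32],P1@[31:32]
pos 33 'a': at 2 (fail-walked)
pos 34 'b': at 8
pos 35 'a': at 9  emit P3@[33:35],P4@[34:35]
pos 36 'a': at 2 (fail-walked)
pos 37 'd': at 4
pos 38 'a': at 5
pos 39 'd': at 6
pos 40 'c': at 7  emit P0@[40:40],P2@[36:40]
pos 41 'e': at 0 (fail-walked)
pos 42 'b': at 10
pos 43 'c': at 1 (fail-walked)  emit P0@[43:43]

All matches (sorted): [[4,0],[5,0],[11,3],[11,4],[13,0],[14,0],[17,0],[17,1],[19,4],[20,0],[20,1],[24,0],[26,0],[26,1],[28,4],[31,3],[31,4],[32,0],[32,1],[35,3],[35,4],[40,0],[40,2],[43,0]]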